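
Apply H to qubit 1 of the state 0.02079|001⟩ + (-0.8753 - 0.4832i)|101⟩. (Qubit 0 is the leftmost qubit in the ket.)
0.0147|001⟩ + 0.0147|011⟩ + (-0.6189 - 0.3417i)|101⟩ + (-0.6189 - 0.3417i)|111⟩

H on qubit 1 mixes each pair of kets that differ only in qubit 1: amplitudes (a, b) of (|…0…⟩, |…1…⟩) become ((a + b)/√2, (a − b)/√2). Kets absent from the input have amplitude 0.
(|001⟩, |011⟩): (a, b) = (0.02079, 0) → (0.0147, 0.0147)
(|101⟩, |111⟩): (a, b) = ((-0.8753 - 0.4832i), 0) → ((-0.6189 - 0.3417i), (-0.6189 - 0.3417i))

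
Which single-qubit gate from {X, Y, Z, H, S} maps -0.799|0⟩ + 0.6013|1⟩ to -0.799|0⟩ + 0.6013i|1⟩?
S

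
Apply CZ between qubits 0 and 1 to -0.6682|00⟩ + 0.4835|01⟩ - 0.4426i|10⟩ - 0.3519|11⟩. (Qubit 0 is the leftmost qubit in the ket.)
-0.6682|00⟩ + 0.4835|01⟩ - 0.4426i|10⟩ + 0.3519|11⟩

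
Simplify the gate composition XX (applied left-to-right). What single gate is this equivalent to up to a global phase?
I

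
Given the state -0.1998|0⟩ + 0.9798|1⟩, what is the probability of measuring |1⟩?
0.96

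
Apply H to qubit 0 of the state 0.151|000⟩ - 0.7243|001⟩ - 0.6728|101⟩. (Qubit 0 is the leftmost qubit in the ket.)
0.1068|000⟩ - 0.9879|001⟩ + 0.1068|100⟩ - 0.03642|101⟩

H on qubit 0 mixes each pair of kets that differ only in qubit 0: amplitudes (a, b) of (|…0…⟩, |…1…⟩) become ((a + b)/√2, (a − b)/√2). Kets absent from the input have amplitude 0.
(|000⟩, |100⟩): (a, b) = (0.151, 0) → (0.1068, 0.1068)
(|001⟩, |101⟩): (a, b) = (-0.7243, -0.6728) → (-0.9879, -0.03642)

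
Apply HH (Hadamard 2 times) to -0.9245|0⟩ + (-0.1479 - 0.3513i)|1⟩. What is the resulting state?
-0.9245|0⟩ + (-0.1479 - 0.3513i)|1⟩

H² = I, so an even number of Hadamards cancels: H^2 = I and the state is unchanged.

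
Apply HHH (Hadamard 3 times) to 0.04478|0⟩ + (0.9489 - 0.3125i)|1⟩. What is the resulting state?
(0.7026 - 0.221i)|0⟩ + (-0.6393 + 0.221i)|1⟩

H² = I, so H^3 = H: a single Hadamard. With (a, b) = (0.04478, (0.9489 - 0.3125i)), H gives ((a + b)/√2, (a − b)/√2) = ((0.7026 - 0.221i), (-0.6393 + 0.221i)).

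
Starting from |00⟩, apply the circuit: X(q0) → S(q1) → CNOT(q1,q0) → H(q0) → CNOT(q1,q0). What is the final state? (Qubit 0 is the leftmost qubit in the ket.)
1/√2|00⟩ - 1/√2|10⟩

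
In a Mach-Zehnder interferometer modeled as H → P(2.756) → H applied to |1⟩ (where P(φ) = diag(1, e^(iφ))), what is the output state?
(0.9633 - 0.1881i)|0⟩ + (0.03671 + 0.1881i)|1⟩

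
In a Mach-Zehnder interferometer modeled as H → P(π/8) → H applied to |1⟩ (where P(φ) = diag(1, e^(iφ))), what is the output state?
(0.03806 - 0.1913i)|0⟩ + (0.9619 + 0.1913i)|1⟩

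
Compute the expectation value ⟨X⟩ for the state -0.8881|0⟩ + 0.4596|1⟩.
-0.8163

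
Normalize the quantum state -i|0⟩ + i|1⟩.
-(1/√2)i|0⟩ + (1/√2)i|1⟩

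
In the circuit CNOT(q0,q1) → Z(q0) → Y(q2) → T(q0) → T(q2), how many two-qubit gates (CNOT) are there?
1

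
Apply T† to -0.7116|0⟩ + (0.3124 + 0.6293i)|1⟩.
-0.7116|0⟩ + (0.6659 + 0.2241i)|1⟩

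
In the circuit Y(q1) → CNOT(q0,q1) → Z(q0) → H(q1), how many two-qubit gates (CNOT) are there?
1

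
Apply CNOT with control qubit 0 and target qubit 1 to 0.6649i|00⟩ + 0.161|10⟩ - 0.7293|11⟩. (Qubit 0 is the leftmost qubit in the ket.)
0.6649i|00⟩ - 0.7293|10⟩ + 0.161|11⟩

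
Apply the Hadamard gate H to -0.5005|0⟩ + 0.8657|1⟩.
0.2582|0⟩ - 0.966|1⟩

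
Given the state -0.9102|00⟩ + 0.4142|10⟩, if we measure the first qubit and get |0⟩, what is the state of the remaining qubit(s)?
-|0⟩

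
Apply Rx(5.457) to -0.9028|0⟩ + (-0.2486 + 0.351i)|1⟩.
(0.9678 + 0.0998i)|0⟩ + (0.2277 + 0.04095i)|1⟩

Rx(5.457) = [[cos(θ/2), −i·sin(θ/2)], [−i·sin(θ/2), cos(θ/2)]]; θ = 5.457, cos(θ/2) ≈ -0.915884, sin(θ/2) ≈ 0.401444.
With a = amp(|0⟩) = -0.9028 and b = amp(|1⟩) = (-0.2486 + 0.351i):
new amp(|0⟩) = (-0.915884)·a + (-0.401444i)·b = (0.9678 + 0.0998i)
new amp(|1⟩) = (-0.401444i)·a + (-0.915884)·b = (0.2277 + 0.04095i)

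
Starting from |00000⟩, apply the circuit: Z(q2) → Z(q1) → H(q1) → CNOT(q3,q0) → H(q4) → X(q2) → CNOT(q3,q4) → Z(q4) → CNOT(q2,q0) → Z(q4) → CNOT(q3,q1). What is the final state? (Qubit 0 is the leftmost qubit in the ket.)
1/2|10100⟩ + 1/2|10101⟩ + 1/2|11100⟩ + 1/2|11101⟩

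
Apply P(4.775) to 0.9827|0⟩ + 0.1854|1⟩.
0.9827|0⟩ + (0.0116 - 0.185i)|1⟩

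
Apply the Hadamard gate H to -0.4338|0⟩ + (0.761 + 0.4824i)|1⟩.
(0.2314 + 0.3411i)|0⟩ + (-0.8449 - 0.3411i)|1⟩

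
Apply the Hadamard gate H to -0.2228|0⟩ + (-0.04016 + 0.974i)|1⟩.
(-0.1859 + 0.6887i)|0⟩ + (-0.1291 - 0.6887i)|1⟩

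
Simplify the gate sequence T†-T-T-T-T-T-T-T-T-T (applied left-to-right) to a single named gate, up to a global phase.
I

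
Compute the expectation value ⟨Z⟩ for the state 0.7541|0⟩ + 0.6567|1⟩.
0.1374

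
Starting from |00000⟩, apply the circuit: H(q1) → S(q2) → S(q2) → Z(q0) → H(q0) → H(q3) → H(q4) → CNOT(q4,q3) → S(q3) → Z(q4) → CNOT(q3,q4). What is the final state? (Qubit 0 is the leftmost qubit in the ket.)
0.25|00000⟩ - 0.25|00001⟩ - 0.25i|00010⟩ + 0.25i|00011⟩ + 0.25|01000⟩ - 0.25|01001⟩ - 0.25i|01010⟩ + 0.25i|01011⟩ + 0.25|10000⟩ - 0.25|10001⟩ - 0.25i|10010⟩ + 0.25i|10011⟩ + 0.25|11000⟩ - 0.25|11001⟩ - 0.25i|11010⟩ + 0.25i|11011⟩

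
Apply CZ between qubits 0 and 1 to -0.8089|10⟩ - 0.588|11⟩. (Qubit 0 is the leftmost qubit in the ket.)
-0.8089|10⟩ + 0.588|11⟩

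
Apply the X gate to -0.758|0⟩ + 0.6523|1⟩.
0.6523|0⟩ - 0.758|1⟩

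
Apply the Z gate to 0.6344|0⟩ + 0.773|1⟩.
0.6344|0⟩ - 0.773|1⟩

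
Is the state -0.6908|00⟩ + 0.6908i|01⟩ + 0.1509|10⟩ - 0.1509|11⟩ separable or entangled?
Entangled

Writing the state as a|00⟩ + b|01⟩ + c|10⟩ + d|11⟩, it is a product state iff ad − bc = 0.
Here (a, b, c, d) = (-0.6908, 0.6908i, 0.1509, -0.1509): ad − bc = (-0.6908)(-0.1509) − (0.6908i)(0.1509) = (0.1042 - 0.1042i) ≠ 0, so the state is entangled.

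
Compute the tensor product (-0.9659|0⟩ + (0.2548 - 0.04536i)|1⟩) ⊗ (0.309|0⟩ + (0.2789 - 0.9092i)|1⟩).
-0.2985|00⟩ + (-0.2694 + 0.8782i)|01⟩ + (0.07873 - 0.01402i)|10⟩ + (0.02982 - 0.2443i)|11⟩

amp(|b₁b₂…⟩) = product of the factor amplitudes for bits b₁, b₂, …; only kets whose every factor amplitude is nonzero survive.
|00⟩: (-0.9659)(0.309) = -0.2985
|01⟩: (-0.9659)(0.2789 - 0.9092i) = (-0.2694 + 0.8782i)
|10⟩: (0.2548 - 0.04536i)(0.309) = (0.07873 - 0.01402i)
|11⟩: (0.2548 - 0.04536i)(0.2789 - 0.9092i) = (0.02982 - 0.2443i)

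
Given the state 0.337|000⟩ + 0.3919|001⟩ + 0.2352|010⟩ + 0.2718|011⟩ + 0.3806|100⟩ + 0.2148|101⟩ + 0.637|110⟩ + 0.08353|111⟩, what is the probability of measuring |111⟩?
0.006977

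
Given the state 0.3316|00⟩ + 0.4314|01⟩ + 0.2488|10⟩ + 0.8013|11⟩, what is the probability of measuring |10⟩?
0.0619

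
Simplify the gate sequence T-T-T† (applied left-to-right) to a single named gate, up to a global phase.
T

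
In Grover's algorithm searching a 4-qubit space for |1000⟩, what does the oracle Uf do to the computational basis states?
Uf|x⟩ = -|x⟩ if x = 1000, else |x⟩ (phase flip on target)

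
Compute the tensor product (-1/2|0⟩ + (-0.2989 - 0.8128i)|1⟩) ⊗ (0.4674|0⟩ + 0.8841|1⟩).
-0.2337|00⟩ - 0.4421|01⟩ + (-0.1397 - 0.3799i)|10⟩ + (-0.2643 - 0.7186i)|11⟩

amp(|b₁b₂…⟩) = product of the factor amplitudes for bits b₁, b₂, …; only kets whose every factor amplitude is nonzero survive.
|00⟩: (-1/2)(0.4674) = -0.2337
|01⟩: (-1/2)(0.8841) = -0.4421
|10⟩: (-0.2989 - 0.8128i)(0.4674) = (-0.1397 - 0.3799i)
|11⟩: (-0.2989 - 0.8128i)(0.8841) = (-0.2643 - 0.7186i)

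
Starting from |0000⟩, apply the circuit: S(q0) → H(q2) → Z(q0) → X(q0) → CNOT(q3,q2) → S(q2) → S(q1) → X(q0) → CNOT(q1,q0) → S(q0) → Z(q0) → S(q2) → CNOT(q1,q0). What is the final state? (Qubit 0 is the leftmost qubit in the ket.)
1/√2|0000⟩ - 1/√2|0010⟩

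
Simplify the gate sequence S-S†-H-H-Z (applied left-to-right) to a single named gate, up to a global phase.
Z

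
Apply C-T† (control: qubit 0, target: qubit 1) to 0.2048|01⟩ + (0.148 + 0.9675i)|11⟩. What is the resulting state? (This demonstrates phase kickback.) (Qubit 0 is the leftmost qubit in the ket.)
0.2048|01⟩ + (0.7888 + 0.5795i)|11⟩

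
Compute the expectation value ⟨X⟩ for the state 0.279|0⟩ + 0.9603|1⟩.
0.5358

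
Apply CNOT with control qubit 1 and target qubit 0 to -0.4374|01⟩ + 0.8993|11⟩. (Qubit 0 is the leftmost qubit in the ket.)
0.8993|01⟩ - 0.4374|11⟩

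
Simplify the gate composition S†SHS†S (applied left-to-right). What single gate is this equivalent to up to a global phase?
H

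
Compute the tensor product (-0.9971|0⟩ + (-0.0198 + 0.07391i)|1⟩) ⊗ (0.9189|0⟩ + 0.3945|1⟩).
-0.9162|00⟩ - 0.3934|01⟩ + (-0.01819 + 0.06792i)|10⟩ + (-0.007811 + 0.02916i)|11⟩

amp(|b₁b₂…⟩) = product of the factor amplitudes for bits b₁, b₂, …; only kets whose every factor amplitude is nonzero survive.
|00⟩: (-0.9971)(0.9189) = -0.9162
|01⟩: (-0.9971)(0.3945) = -0.3934
|10⟩: (-0.0198 + 0.07391i)(0.9189) = (-0.01819 + 0.06792i)
|11⟩: (-0.0198 + 0.07391i)(0.3945) = (-0.007811 + 0.02916i)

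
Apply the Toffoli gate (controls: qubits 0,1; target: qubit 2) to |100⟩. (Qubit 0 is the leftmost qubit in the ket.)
|100⟩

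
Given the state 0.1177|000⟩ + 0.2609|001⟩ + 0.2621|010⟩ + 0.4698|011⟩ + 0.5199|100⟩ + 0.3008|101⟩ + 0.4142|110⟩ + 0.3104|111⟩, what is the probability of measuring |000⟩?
0.01385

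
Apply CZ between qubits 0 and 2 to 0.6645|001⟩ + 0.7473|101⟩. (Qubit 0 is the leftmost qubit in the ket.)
0.6645|001⟩ - 0.7473|101⟩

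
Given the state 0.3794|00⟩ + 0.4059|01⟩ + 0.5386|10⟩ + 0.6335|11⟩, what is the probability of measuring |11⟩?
0.4013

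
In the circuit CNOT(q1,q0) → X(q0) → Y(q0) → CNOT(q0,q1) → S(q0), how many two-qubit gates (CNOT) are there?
2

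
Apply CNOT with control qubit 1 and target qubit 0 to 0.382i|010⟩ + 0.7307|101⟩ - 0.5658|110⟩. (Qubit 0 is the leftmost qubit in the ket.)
-0.5658|010⟩ + 0.7307|101⟩ + 0.382i|110⟩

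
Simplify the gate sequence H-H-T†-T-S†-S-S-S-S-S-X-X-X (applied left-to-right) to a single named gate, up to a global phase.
X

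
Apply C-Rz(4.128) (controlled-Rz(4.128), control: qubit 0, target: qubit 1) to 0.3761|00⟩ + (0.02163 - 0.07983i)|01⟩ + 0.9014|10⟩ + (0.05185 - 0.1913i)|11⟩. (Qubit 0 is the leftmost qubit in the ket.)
0.3761|00⟩ + (0.02163 - 0.07983i)|01⟩ + (-0.4268 - 0.794i)|10⟩ + (0.144 + 0.1362i)|11⟩

C-Rz(4.128) leaves the control-|0⟩ kets |00⟩, |01⟩ unchanged and applies Rz(4.128) to qubit 1 on the control-|1⟩ pair (|10⟩, |11⟩).
Rz(4.128) = [[e^(−iθ/2), 0], [0, e^(iθ/2)]] with e^(±iθ/2) = cos(θ/2) ± i·sin(θ/2); θ = 4.128, cos(θ/2) ≈ -0.47345, sin(θ/2) ≈ 0.880821.
With a = amp(|10⟩) = 0.9014 and b = amp(|11⟩) = (0.05185 - 0.1913i):
new amp(|10⟩) = (-0.47345 - 0.880821i)·a = (-0.4268 - 0.794i)
new amp(|11⟩) = (-0.47345 + 0.880821i)·b = (0.144 + 0.1362i)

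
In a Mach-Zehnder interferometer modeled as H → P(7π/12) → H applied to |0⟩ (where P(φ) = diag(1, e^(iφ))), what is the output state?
(0.3706 + 0.483i)|0⟩ + (0.6294 - 0.483i)|1⟩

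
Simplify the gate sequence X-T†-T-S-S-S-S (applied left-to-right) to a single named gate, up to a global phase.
X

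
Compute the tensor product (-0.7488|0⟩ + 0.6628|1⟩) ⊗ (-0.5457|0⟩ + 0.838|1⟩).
0.4086|00⟩ - 0.6275|01⟩ - 0.3617|10⟩ + 0.5554|11⟩

amp(|b₁b₂…⟩) = product of the factor amplitudes for bits b₁, b₂, …; only kets whose every factor amplitude is nonzero survive.
|00⟩: (-0.7488)(-0.5457) = 0.4086
|01⟩: (-0.7488)(0.838) = -0.6275
|10⟩: (0.6628)(-0.5457) = -0.3617
|11⟩: (0.6628)(0.838) = 0.5554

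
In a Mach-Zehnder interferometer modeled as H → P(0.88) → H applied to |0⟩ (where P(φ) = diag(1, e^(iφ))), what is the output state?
(0.8186 + 0.3854i)|0⟩ + (0.1814 - 0.3854i)|1⟩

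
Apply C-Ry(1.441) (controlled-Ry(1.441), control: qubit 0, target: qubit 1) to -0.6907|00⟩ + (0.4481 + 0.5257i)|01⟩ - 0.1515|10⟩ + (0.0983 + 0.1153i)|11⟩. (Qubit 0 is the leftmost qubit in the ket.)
-0.6907|00⟩ + (0.4481 + 0.5257i)|01⟩ + (-0.1787 - 0.07607i)|10⟩ + (-0.02608 + 0.08665i)|11⟩

C-Ry(1.441) leaves the control-|0⟩ kets |00⟩, |01⟩ unchanged and applies Ry(1.441) to qubit 1 on the control-|1⟩ pair (|10⟩, |11⟩).
Ry(1.441) = [[cos(θ/2), −sin(θ/2)], [sin(θ/2), cos(θ/2)]]; θ = 1.441, cos(θ/2) ≈ 0.751476, sin(θ/2) ≈ 0.65976.
With a = amp(|10⟩) = -0.1515 and b = amp(|11⟩) = (0.0983 + 0.1153i):
new amp(|10⟩) = (0.751476)·a + (-0.65976)·b = (-0.1787 - 0.07607i)
new amp(|11⟩) = (0.65976)·a + (0.751476)·b = (-0.02608 + 0.08665i)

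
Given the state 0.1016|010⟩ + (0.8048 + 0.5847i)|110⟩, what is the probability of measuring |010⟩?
0.01032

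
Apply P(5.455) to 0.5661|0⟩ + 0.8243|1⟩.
0.5661|0⟩ + (0.5574 - 0.6073i)|1⟩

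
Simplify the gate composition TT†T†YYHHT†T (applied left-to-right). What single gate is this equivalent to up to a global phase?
T†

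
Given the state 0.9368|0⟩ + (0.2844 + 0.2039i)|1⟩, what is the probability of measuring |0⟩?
0.8776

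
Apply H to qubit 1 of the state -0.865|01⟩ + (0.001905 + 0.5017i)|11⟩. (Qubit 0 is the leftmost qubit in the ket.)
-0.6116|00⟩ + 0.6116|01⟩ + (0.001347 + 0.3548i)|10⟩ + (-0.001347 - 0.3548i)|11⟩

H on qubit 1 mixes each pair of kets that differ only in qubit 1: amplitudes (a, b) of (|…0…⟩, |…1…⟩) become ((a + b)/√2, (a − b)/√2). Kets absent from the input have amplitude 0.
(|00⟩, |01⟩): (a, b) = (0, -0.865) → (-0.6116, 0.6116)
(|10⟩, |11⟩): (a, b) = (0, (0.001905 + 0.5017i)) → ((0.001347 + 0.3548i), (-0.001347 - 0.3548i))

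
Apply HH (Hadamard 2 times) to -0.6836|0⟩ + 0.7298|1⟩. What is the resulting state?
-0.6836|0⟩ + 0.7298|1⟩

H² = I, so an even number of Hadamards cancels: H^2 = I and the state is unchanged.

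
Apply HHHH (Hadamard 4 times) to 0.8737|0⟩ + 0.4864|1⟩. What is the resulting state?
0.8737|0⟩ + 0.4864|1⟩

H² = I, so an even number of Hadamards cancels: H^4 = I and the state is unchanged.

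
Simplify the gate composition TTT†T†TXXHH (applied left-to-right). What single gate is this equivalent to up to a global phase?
T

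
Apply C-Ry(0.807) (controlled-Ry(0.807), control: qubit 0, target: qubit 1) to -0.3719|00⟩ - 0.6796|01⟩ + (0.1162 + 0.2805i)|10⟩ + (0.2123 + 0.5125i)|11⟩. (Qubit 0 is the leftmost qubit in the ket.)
-0.3719|00⟩ - 0.6796|01⟩ + (0.02351 + 0.05675i)|10⟩ + (0.2409 + 0.5815i)|11⟩

C-Ry(0.807) leaves the control-|0⟩ kets |00⟩, |01⟩ unchanged and applies Ry(0.807) to qubit 1 on the control-|1⟩ pair (|10⟩, |11⟩).
Ry(0.807) = [[cos(θ/2), −sin(θ/2)], [sin(θ/2), cos(θ/2)]]; θ = 0.807, cos(θ/2) ≈ 0.919692, sin(θ/2) ≈ 0.39264.
With a = amp(|10⟩) = (0.1162 + 0.2805i) and b = amp(|11⟩) = (0.2123 + 0.5125i):
new amp(|10⟩) = (0.919692)·a + (-0.39264)·b = (0.02351 + 0.05675i)
new amp(|11⟩) = (0.39264)·a + (0.919692)·b = (0.2409 + 0.5815i)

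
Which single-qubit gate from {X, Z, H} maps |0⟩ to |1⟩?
X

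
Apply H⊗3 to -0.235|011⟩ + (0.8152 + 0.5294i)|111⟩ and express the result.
(0.2051 + 0.1872i)|000⟩ + (-0.2051 - 0.1872i)|001⟩ + (-0.2051 - 0.1872i)|010⟩ + (0.2051 + 0.1872i)|011⟩ + (-0.3713 - 0.1872i)|100⟩ + (0.3713 + 0.1872i)|101⟩ + (0.3713 + 0.1872i)|110⟩ + (-0.3713 - 0.1872i)|111⟩

H⊗3 gives amp(|y⟩) = (1/2√2) Σ_x (−1)^(x·y) amp(|x⟩), where x·y is the number of positions in which both x and y have a 1.
|000⟩: (-0.235 + (0.8152 + 0.5294i))/(2√2) = (0.2051 + 0.1872i)
|001⟩: (0.235 - (0.8152 + 0.5294i))/(2√2) = (-0.2051 - 0.1872i)
|010⟩: (0.235 - (0.8152 + 0.5294i))/(2√2) = (-0.2051 - 0.1872i)
|011⟩: (-0.235 + (0.8152 + 0.5294i))/(2√2) = (0.2051 + 0.1872i)
|100⟩: (-0.235 - (0.8152 + 0.5294i))/(2√2) = (-0.3713 - 0.1872i)
|101⟩: (0.235 + (0.8152 + 0.5294i))/(2√2) = (0.3713 + 0.1872i)
|110⟩: (0.235 + (0.8152 + 0.5294i))/(2√2) = (0.3713 + 0.1872i)
|111⟩: (-0.235 - (0.8152 + 0.5294i))/(2√2) = (-0.3713 - 0.1872i)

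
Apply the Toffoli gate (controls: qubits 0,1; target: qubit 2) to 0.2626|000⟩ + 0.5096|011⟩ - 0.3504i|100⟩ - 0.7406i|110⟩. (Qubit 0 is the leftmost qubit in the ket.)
0.2626|000⟩ + 0.5096|011⟩ - 0.3504i|100⟩ - 0.7406i|111⟩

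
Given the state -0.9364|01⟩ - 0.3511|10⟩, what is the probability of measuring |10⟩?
0.1233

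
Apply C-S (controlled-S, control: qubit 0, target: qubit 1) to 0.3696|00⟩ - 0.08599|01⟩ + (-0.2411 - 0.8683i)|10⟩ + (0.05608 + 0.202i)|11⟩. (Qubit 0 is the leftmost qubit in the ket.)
0.3696|00⟩ - 0.08599|01⟩ + (-0.2411 - 0.8683i)|10⟩ + (-0.202 + 0.05608i)|11⟩

C-S leaves the control-|0⟩ kets |00⟩, |01⟩ unchanged and applies S to qubit 1 on the control-|1⟩ pair (|10⟩, |11⟩).
S = [[1, 0], [0, i]].
With a = amp(|10⟩) = (-0.2411 - 0.8683i) and b = amp(|11⟩) = (0.05608 + 0.202i):
new amp(|10⟩) = (1)·a = (-0.2411 - 0.8683i)
new amp(|11⟩) = (i)·b = (-0.202 + 0.05608i)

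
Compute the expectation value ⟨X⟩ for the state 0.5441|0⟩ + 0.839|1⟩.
0.913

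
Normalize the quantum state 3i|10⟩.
i|10⟩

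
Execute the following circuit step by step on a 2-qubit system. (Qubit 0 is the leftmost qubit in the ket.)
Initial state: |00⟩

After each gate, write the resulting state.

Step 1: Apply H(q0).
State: 1/√2|00⟩ + 1/√2|10⟩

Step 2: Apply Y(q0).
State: -(1/√2)i|00⟩ + (1/√2)i|10⟩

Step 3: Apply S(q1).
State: -(1/√2)i|00⟩ + (1/√2)i|10⟩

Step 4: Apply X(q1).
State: -(1/√2)i|01⟩ + (1/√2)i|11⟩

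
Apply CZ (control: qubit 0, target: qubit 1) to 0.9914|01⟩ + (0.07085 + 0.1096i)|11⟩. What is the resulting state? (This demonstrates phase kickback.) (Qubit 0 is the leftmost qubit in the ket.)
0.9914|01⟩ + (-0.07085 - 0.1096i)|11⟩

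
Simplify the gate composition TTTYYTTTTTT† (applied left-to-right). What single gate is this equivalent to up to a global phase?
T†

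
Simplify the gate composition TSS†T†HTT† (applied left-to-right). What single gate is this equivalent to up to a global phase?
H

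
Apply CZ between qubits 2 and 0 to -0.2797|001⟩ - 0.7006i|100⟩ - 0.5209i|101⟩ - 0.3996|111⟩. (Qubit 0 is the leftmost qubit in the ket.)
-0.2797|001⟩ - 0.7006i|100⟩ + 0.5209i|101⟩ + 0.3996|111⟩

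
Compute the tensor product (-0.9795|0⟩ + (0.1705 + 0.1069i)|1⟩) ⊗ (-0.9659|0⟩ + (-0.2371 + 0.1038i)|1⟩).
0.9461|00⟩ + (0.2322 - 0.1017i)|01⟩ + (-0.1647 - 0.1033i)|10⟩ + (-0.05152 - 0.007648i)|11⟩

amp(|b₁b₂…⟩) = product of the factor amplitudes for bits b₁, b₂, …; only kets whose every factor amplitude is nonzero survive.
|00⟩: (-0.9795)(-0.9659) = 0.9461
|01⟩: (-0.9795)(-0.2371 + 0.1038i) = (0.2322 - 0.1017i)
|10⟩: (0.1705 + 0.1069i)(-0.9659) = (-0.1647 - 0.1033i)
|11⟩: (0.1705 + 0.1069i)(-0.2371 + 0.1038i) = (-0.05152 - 0.007648i)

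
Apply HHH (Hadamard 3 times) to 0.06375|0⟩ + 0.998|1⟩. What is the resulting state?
0.7508|0⟩ - 0.6606|1⟩

H² = I, so H^3 = H: a single Hadamard. With (a, b) = (0.06375, 0.998), H gives ((a + b)/√2, (a − b)/√2) = (0.7508, -0.6606).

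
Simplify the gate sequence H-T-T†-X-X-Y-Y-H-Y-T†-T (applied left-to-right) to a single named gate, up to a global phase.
Y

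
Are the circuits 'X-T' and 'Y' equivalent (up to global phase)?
No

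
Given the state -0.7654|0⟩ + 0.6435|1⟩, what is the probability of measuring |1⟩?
0.4141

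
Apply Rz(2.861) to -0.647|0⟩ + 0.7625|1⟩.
(-0.09047 + 0.6406i)|0⟩ + (0.1066 + 0.755i)|1⟩

Rz(2.861) = [[e^(−iθ/2), 0], [0, e^(iθ/2)]] with e^(±iθ/2) = cos(θ/2) ± i·sin(θ/2); θ = 2.861, cos(θ/2) ≈ 0.139837, sin(θ/2) ≈ 0.990175.
With a = amp(|0⟩) = -0.647 and b = amp(|1⟩) = 0.7625:
new amp(|0⟩) = (0.139837 - 0.990175i)·a = (-0.09047 + 0.6406i)
new amp(|1⟩) = (0.139837 + 0.990175i)·b = (0.1066 + 0.755i)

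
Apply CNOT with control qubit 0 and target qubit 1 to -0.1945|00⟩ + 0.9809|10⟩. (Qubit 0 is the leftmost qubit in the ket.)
-0.1945|00⟩ + 0.9809|11⟩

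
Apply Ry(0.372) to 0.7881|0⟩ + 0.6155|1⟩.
0.6607|0⟩ + 0.7506|1⟩

Ry(0.372) = [[cos(θ/2), −sin(θ/2)], [sin(θ/2), cos(θ/2)]]; θ = 0.372, cos(θ/2) ≈ 0.982752, sin(θ/2) ≈ 0.184929.
With a = amp(|0⟩) = 0.7881 and b = amp(|1⟩) = 0.6155:
new amp(|0⟩) = (0.982752)·a + (-0.184929)·b = 0.6607
new amp(|1⟩) = (0.184929)·a + (0.982752)·b = 0.7506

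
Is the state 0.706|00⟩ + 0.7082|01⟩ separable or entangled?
Separable

Writing the state as a|00⟩ + b|01⟩ + c|10⟩ + d|11⟩, it is a product state iff ad − bc = 0.
Here (a, b, c, d) = (0.706, 0.7082, 0, 0): ad − bc = (0.706)(0) − (0.7082)(0) = 0, so the state is separable.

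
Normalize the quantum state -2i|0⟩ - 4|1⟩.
-(1/√5)i|0⟩ - 0.8944|1⟩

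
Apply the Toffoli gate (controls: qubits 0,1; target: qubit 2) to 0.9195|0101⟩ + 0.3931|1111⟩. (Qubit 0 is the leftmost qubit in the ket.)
0.9195|0101⟩ + 0.3931|1101⟩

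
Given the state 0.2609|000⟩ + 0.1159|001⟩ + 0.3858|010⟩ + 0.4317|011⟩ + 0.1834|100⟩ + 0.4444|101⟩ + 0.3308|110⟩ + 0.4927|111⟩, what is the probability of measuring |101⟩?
0.1975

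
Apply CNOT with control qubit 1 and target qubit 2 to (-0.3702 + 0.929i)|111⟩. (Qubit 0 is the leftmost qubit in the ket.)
(-0.3702 + 0.929i)|110⟩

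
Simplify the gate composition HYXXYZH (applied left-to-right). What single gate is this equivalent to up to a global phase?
X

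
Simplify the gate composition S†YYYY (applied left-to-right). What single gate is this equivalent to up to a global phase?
S†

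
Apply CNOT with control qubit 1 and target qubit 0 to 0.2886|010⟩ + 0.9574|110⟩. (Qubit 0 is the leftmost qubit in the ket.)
0.9574|010⟩ + 0.2886|110⟩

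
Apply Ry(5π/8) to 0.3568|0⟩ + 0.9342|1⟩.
-0.5785|0⟩ + 0.8157|1⟩

Ry(5π/8) = [[cos(θ/2), −sin(θ/2)], [sin(θ/2), cos(θ/2)]]; θ = 5π/8, cos(θ/2) ≈ 0.55557, sin(θ/2) ≈ 0.83147.
With a = amp(|0⟩) = 0.3568 and b = amp(|1⟩) = 0.9342:
new amp(|0⟩) = (0.55557)·a + (-0.83147)·b = -0.5785
new amp(|1⟩) = (0.83147)·a + (0.55557)·b = 0.8157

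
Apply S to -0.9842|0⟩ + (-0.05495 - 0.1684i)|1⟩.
-0.9842|0⟩ + (0.1684 - 0.05495i)|1⟩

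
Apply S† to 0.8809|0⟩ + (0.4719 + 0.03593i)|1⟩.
0.8809|0⟩ + (0.03593 - 0.4719i)|1⟩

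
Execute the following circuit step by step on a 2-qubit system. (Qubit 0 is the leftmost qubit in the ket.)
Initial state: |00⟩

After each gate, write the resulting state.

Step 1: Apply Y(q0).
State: i|10⟩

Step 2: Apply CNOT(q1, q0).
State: i|10⟩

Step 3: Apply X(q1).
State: i|11⟩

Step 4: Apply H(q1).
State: (1/√2)i|10⟩ - (1/√2)i|11⟩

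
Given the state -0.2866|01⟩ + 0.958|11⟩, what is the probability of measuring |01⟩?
0.08214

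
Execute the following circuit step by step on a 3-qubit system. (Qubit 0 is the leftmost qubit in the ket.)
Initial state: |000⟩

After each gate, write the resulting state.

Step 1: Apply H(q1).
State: 1/√2|000⟩ + 1/√2|010⟩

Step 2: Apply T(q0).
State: 1/√2|000⟩ + 1/√2|010⟩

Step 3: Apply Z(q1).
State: 1/√2|000⟩ - 1/√2|010⟩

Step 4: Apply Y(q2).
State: (1/√2)i|001⟩ - (1/√2)i|011⟩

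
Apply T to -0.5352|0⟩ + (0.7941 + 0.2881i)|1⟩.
-0.5352|0⟩ + (0.3578 + 0.7652i)|1⟩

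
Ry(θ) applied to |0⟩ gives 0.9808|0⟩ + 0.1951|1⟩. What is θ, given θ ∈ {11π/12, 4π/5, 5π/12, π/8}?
π/8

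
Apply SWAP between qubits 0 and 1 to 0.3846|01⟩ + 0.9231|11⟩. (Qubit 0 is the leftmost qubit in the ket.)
0.3846|10⟩ + 0.9231|11⟩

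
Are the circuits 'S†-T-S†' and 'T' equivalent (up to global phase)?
No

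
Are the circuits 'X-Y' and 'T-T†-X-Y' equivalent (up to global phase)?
Yes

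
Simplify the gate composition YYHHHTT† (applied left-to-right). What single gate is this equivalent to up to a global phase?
H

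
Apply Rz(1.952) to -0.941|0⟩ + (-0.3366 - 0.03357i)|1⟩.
(-0.5273 + 0.7794i)|0⟩ + (-0.1608 - 0.2976i)|1⟩

Rz(1.952) = [[e^(−iθ/2), 0], [0, e^(iθ/2)]] with e^(±iθ/2) = cos(θ/2) ± i·sin(θ/2); θ = 1.952, cos(θ/2) ≈ 0.56034, sin(θ/2) ≈ 0.828263.
With a = amp(|0⟩) = -0.941 and b = amp(|1⟩) = (-0.3366 - 0.03357i):
new amp(|0⟩) = (0.56034 - 0.828263i)·a = (-0.5273 + 0.7794i)
new amp(|1⟩) = (0.56034 + 0.828263i)·b = (-0.1608 - 0.2976i)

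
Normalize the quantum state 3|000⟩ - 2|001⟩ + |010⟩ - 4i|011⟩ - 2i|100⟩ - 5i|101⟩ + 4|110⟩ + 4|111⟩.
0.3145|000⟩ - 0.2097|001⟩ + 0.1048|010⟩ - 0.4193i|011⟩ - 0.2097i|100⟩ - 0.5241i|101⟩ + 0.4193|110⟩ + 0.4193|111⟩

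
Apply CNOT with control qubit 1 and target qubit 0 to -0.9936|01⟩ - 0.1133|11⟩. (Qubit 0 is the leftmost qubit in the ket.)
-0.1133|01⟩ - 0.9936|11⟩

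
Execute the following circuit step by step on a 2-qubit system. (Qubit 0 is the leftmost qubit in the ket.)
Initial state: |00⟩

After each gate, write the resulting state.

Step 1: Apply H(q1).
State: 1/√2|00⟩ + 1/√2|01⟩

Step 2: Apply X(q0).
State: 1/√2|10⟩ + 1/√2|11⟩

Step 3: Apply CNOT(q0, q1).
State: 1/√2|10⟩ + 1/√2|11⟩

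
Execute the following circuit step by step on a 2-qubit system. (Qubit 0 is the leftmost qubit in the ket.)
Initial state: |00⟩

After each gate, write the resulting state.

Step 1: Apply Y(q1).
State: i|01⟩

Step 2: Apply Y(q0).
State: -|11⟩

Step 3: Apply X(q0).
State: -|01⟩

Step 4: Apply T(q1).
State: (-1/√2 - (1/√2)i)|01⟩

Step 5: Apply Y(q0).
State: (1/√2 - (1/√2)i)|11⟩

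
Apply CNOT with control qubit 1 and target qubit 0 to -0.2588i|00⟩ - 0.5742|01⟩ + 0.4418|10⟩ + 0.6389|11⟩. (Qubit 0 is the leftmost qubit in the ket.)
-0.2588i|00⟩ + 0.6389|01⟩ + 0.4418|10⟩ - 0.5742|11⟩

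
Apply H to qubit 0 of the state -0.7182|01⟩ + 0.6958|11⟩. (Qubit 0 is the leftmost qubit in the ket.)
-0.01584|01⟩ - 0.9998|11⟩

H on qubit 0 mixes each pair of kets that differ only in qubit 0: amplitudes (a, b) of (|…0…⟩, |…1…⟩) become ((a + b)/√2, (a − b)/√2). Kets absent from the input have amplitude 0.
(|01⟩, |11⟩): (a, b) = (-0.7182, 0.6958) → (-0.01584, -0.9998)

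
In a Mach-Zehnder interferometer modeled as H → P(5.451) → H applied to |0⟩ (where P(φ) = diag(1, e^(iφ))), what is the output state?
(0.8366 - 0.3697i)|0⟩ + (0.1634 + 0.3697i)|1⟩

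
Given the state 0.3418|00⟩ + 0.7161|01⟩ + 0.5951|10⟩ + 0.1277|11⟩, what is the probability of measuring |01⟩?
0.5128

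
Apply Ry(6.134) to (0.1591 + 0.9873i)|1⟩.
(-0.01186 - 0.07358i)|0⟩ + (-0.1587 - 0.9846i)|1⟩

Ry(6.134) = [[cos(θ/2), −sin(θ/2)], [sin(θ/2), cos(θ/2)]]; θ = 6.134, cos(θ/2) ≈ -0.997219, sin(θ/2) ≈ 0.0745235.
With a = amp(|0⟩) = 0 and b = amp(|1⟩) = (0.1591 + 0.9873i):
new amp(|0⟩) = (-0.997219)·a + (-0.0745235)·b = (-0.01186 - 0.07358i)
new amp(|1⟩) = (0.0745235)·a + (-0.997219)·b = (-0.1587 - 0.9846i)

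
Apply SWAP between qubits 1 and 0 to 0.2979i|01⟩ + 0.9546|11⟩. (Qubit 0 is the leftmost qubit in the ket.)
0.2979i|10⟩ + 0.9546|11⟩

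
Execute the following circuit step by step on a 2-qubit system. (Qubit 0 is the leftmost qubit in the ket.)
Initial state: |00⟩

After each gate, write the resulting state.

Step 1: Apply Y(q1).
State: i|01⟩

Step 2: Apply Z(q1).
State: -i|01⟩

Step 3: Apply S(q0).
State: -i|01⟩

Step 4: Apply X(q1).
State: -i|00⟩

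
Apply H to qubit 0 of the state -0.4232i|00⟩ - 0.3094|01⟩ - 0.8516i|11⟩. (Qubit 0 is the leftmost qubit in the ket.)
-0.2992i|00⟩ + (-0.2188 - 0.6022i)|01⟩ - 0.2992i|10⟩ + (-0.2188 + 0.6022i)|11⟩

H on qubit 0 mixes each pair of kets that differ only in qubit 0: amplitudes (a, b) of (|…0…⟩, |…1…⟩) become ((a + b)/√2, (a − b)/√2). Kets absent from the input have amplitude 0.
(|00⟩, |10⟩): (a, b) = (-0.4232i, 0) → (-0.2992i, -0.2992i)
(|01⟩, |11⟩): (a, b) = (-0.3094, -0.8516i) → ((-0.2188 - 0.6022i), (-0.2188 + 0.6022i))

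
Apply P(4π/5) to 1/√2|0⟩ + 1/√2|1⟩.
1/√2|0⟩ + (-0.5721 + 0.4156i)|1⟩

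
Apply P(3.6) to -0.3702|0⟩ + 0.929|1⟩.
-0.3702|0⟩ + (-0.8331 - 0.4111i)|1⟩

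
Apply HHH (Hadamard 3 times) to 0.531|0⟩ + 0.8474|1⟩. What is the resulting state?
0.9747|0⟩ - 0.2237|1⟩

H² = I, so H^3 = H: a single Hadamard. With (a, b) = (0.531, 0.8474), H gives ((a + b)/√2, (a − b)/√2) = (0.9747, -0.2237).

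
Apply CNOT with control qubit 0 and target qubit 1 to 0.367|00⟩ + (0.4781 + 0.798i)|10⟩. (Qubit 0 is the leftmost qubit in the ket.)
0.367|00⟩ + (0.4781 + 0.798i)|11⟩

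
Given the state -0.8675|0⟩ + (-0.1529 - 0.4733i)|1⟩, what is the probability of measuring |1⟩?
0.2474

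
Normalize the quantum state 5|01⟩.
|01⟩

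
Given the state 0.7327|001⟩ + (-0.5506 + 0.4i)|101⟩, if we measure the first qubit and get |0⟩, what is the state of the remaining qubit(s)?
|01⟩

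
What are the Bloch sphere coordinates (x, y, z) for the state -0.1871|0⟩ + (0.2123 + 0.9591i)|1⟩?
(-0.07944, -0.3589, -0.9299)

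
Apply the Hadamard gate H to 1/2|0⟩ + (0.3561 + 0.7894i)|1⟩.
(0.6054 + 0.5582i)|0⟩ + (0.1018 - 0.5582i)|1⟩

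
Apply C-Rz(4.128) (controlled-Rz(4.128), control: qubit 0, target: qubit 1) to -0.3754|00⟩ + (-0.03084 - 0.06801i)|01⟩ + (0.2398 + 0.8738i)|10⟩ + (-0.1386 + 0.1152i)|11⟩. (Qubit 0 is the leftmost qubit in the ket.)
-0.3754|00⟩ + (-0.03084 - 0.06801i)|01⟩ + (0.6561 - 0.6249i)|10⟩ + (-0.03585 - 0.1766i)|11⟩

C-Rz(4.128) leaves the control-|0⟩ kets |00⟩, |01⟩ unchanged and applies Rz(4.128) to qubit 1 on the control-|1⟩ pair (|10⟩, |11⟩).
Rz(4.128) = [[e^(−iθ/2), 0], [0, e^(iθ/2)]] with e^(±iθ/2) = cos(θ/2) ± i·sin(θ/2); θ = 4.128, cos(θ/2) ≈ -0.47345, sin(θ/2) ≈ 0.880821.
With a = amp(|10⟩) = (0.2398 + 0.8738i) and b = amp(|11⟩) = (-0.1386 + 0.1152i):
new amp(|10⟩) = (-0.47345 - 0.880821i)·a = (0.6561 - 0.6249i)
new amp(|11⟩) = (-0.47345 + 0.880821i)·b = (-0.03585 - 0.1766i)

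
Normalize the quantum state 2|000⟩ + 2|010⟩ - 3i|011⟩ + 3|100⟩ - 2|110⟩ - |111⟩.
0.3592|000⟩ + 0.3592|010⟩ - 0.5388i|011⟩ + 0.5388|100⟩ - 0.3592|110⟩ - 0.1796|111⟩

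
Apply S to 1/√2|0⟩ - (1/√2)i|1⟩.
1/√2|0⟩ + 1/√2|1⟩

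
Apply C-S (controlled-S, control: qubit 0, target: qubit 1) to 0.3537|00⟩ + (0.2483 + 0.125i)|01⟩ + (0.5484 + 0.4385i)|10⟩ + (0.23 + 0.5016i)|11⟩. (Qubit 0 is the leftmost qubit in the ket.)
0.3537|00⟩ + (0.2483 + 0.125i)|01⟩ + (0.5484 + 0.4385i)|10⟩ + (-0.5016 + 0.23i)|11⟩

C-S leaves the control-|0⟩ kets |00⟩, |01⟩ unchanged and applies S to qubit 1 on the control-|1⟩ pair (|10⟩, |11⟩).
S = [[1, 0], [0, i]].
With a = amp(|10⟩) = (0.5484 + 0.4385i) and b = amp(|11⟩) = (0.23 + 0.5016i):
new amp(|10⟩) = (1)·a = (0.5484 + 0.4385i)
new amp(|11⟩) = (i)·b = (-0.5016 + 0.23i)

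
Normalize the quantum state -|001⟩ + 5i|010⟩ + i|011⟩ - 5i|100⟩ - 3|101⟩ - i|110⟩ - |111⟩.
-0.126|001⟩ + 0.6299i|010⟩ + 0.126i|011⟩ - 0.6299i|100⟩ - 1/√7|101⟩ - 0.126i|110⟩ - 0.126|111⟩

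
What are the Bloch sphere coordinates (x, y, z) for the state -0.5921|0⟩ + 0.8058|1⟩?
(-0.9542, 0, -0.2987)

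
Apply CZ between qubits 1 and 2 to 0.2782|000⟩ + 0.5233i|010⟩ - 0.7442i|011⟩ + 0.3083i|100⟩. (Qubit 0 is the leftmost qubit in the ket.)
0.2782|000⟩ + 0.5233i|010⟩ + 0.7442i|011⟩ + 0.3083i|100⟩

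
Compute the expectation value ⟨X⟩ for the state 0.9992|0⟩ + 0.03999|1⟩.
0.07992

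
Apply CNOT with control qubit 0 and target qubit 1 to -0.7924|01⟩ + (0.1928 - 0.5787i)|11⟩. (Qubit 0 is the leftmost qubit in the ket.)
-0.7924|01⟩ + (0.1928 - 0.5787i)|10⟩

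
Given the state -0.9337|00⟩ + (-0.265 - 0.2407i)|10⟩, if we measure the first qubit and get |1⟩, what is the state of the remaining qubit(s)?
(-0.7402 - 0.6724i)|0⟩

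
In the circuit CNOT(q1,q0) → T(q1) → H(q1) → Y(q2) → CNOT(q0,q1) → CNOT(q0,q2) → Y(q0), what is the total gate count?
7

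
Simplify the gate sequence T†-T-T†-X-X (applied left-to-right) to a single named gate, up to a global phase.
T†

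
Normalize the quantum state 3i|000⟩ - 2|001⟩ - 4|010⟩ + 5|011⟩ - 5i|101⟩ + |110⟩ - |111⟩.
0.3333i|000⟩ - 0.2222|001⟩ - 0.4444|010⟩ + 0.5556|011⟩ - 0.5556i|101⟩ + 0.1111|110⟩ - 0.1111|111⟩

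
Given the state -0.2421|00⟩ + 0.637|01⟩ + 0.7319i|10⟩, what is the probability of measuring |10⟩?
0.5357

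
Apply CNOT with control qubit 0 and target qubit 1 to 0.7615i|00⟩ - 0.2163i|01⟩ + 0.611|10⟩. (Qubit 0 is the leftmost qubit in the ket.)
0.7615i|00⟩ - 0.2163i|01⟩ + 0.611|11⟩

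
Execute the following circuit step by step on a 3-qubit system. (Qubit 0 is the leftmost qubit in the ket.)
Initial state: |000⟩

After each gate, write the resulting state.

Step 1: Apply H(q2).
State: 1/√2|000⟩ + 1/√2|001⟩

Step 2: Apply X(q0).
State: 1/√2|100⟩ + 1/√2|101⟩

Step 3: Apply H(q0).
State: 1/2|000⟩ + 1/2|001⟩ - 1/2|100⟩ - 1/2|101⟩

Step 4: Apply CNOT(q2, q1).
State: 1/2|000⟩ + 1/2|011⟩ - 1/2|100⟩ - 1/2|111⟩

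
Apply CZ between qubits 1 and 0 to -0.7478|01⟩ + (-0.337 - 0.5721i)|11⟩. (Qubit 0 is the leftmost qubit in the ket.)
-0.7478|01⟩ + (0.337 + 0.5721i)|11⟩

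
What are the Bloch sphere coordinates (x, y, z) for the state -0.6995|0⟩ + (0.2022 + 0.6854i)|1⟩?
(-0.2829, -0.9589, -0.02136)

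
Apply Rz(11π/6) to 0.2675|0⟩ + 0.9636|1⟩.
(-0.2584 - 0.06923i)|0⟩ + (-0.9308 + 0.2494i)|1⟩

Rz(11π/6) = [[e^(−iθ/2), 0], [0, e^(iθ/2)]] with e^(±iθ/2) = cos(θ/2) ± i·sin(θ/2); θ = 11π/6, cos(θ/2) ≈ -0.965926, sin(θ/2) ≈ 0.258819.
With a = amp(|0⟩) = 0.2675 and b = amp(|1⟩) = 0.9636:
new amp(|0⟩) = (-0.965926 - 0.258819i)·a = (-0.2584 - 0.06923i)
new amp(|1⟩) = (-0.965926 + 0.258819i)·b = (-0.9308 + 0.2494i)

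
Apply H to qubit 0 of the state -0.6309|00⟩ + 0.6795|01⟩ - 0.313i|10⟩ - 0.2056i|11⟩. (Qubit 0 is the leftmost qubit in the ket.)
(-0.4461 - 0.2213i)|00⟩ + (0.4805 - 0.1454i)|01⟩ + (-0.4461 + 0.2213i)|10⟩ + (0.4805 + 0.1454i)|11⟩

H on qubit 0 mixes each pair of kets that differ only in qubit 0: amplitudes (a, b) of (|…0…⟩, |…1…⟩) become ((a + b)/√2, (a − b)/√2). Kets absent from the input have amplitude 0.
(|00⟩, |10⟩): (a, b) = (-0.6309, -0.313i) → ((-0.4461 - 0.2213i), (-0.4461 + 0.2213i))
(|01⟩, |11⟩): (a, b) = (0.6795, -0.2056i) → ((0.4805 - 0.1454i), (0.4805 + 0.1454i))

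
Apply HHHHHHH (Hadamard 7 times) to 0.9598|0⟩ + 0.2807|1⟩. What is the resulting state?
0.8772|0⟩ + 0.4802|1⟩

H² = I, so H^7 = H: a single Hadamard. With (a, b) = (0.9598, 0.2807), H gives ((a + b)/√2, (a − b)/√2) = (0.8772, 0.4802).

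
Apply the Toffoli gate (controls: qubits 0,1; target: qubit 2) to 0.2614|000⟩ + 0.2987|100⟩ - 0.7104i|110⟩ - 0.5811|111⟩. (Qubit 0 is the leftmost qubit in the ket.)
0.2614|000⟩ + 0.2987|100⟩ - 0.5811|110⟩ - 0.7104i|111⟩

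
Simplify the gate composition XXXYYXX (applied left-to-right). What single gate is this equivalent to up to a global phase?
X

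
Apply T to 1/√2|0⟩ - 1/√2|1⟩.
1/√2|0⟩ + (-1/2 - (1/2)i)|1⟩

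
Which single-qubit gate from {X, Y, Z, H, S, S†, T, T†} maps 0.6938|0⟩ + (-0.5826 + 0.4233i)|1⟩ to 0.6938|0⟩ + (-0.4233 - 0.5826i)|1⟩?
S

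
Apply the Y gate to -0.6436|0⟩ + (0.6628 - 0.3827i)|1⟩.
(-0.3827 - 0.6628i)|0⟩ - 0.6436i|1⟩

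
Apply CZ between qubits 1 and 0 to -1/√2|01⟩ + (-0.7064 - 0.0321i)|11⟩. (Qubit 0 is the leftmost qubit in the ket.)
-1/√2|01⟩ + (0.7064 + 0.0321i)|11⟩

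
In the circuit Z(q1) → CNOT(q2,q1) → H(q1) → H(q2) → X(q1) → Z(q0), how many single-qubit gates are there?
5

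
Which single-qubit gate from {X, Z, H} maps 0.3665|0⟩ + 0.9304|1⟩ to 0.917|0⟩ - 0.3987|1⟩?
H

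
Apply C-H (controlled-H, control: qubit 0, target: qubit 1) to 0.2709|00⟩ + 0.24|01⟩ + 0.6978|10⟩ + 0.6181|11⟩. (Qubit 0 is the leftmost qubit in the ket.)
0.2709|00⟩ + 0.24|01⟩ + 0.9305|10⟩ + 0.05636|11⟩

C-H leaves the control-|0⟩ kets |00⟩, |01⟩ unchanged and applies H to qubit 1 on the control-|1⟩ pair (|10⟩, |11⟩).
H = [[1/√2, 1/√2], [1/√2, -1/√2]].
With a = amp(|10⟩) = 0.6978 and b = amp(|11⟩) = 0.6181:
new amp(|10⟩) = (1/√2)·a + (1/√2)·b = 0.9305
new amp(|11⟩) = (1/√2)·a + (-1/√2)·b = 0.05636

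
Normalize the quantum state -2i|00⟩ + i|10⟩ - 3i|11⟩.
-0.5345i|00⟩ + 0.2673i|10⟩ - 0.8018i|11⟩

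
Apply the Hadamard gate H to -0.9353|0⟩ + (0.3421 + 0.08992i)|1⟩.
(-0.4195 + 0.06358i)|0⟩ + (-0.9033 - 0.06358i)|1⟩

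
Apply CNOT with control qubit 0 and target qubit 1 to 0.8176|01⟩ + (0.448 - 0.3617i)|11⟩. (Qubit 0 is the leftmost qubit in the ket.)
0.8176|01⟩ + (0.448 - 0.3617i)|10⟩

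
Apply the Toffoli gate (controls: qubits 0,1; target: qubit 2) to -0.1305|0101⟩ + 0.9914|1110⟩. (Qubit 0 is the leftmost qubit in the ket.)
-0.1305|0101⟩ + 0.9914|1100⟩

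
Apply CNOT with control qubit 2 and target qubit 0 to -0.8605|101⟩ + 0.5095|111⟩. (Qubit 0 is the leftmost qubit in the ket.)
-0.8605|001⟩ + 0.5095|011⟩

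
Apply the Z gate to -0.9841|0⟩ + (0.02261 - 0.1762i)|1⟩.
-0.9841|0⟩ + (-0.02261 + 0.1762i)|1⟩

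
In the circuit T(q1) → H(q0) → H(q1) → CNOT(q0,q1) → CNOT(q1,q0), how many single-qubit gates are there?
3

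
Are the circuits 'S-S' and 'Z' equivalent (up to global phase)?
Yes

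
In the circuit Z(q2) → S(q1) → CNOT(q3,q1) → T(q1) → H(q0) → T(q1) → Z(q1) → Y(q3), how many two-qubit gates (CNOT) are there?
1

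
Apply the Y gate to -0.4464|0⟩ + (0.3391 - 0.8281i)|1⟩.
(-0.8281 - 0.3391i)|0⟩ - 0.4464i|1⟩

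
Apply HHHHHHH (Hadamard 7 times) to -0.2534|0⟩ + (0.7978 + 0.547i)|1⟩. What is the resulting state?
(0.3849 + 0.3868i)|0⟩ + (-0.7433 - 0.3868i)|1⟩

H² = I, so H^7 = H: a single Hadamard. With (a, b) = (-0.2534, (0.7978 + 0.547i)), H gives ((a + b)/√2, (a − b)/√2) = ((0.3849 + 0.3868i), (-0.7433 - 0.3868i)).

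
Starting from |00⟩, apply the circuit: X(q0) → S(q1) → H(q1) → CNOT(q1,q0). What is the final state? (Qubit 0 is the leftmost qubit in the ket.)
1/√2|01⟩ + 1/√2|10⟩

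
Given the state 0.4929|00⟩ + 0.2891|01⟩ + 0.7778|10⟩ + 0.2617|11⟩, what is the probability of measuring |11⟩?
0.06849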